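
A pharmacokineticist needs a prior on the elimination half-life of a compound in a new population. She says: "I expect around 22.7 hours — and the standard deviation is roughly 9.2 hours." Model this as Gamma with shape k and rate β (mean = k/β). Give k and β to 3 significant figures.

k ≈ 6.09, β ≈ 0.268

For Gamma(k, rate β): mean = k/β, variance = k/β², so CV = 1/√k.
CV = SD/mean = 9.2/22.7 = 0.4053, hence k = 1/CV² = 6.09.
Then β = k/mean = 6.09/22.7 = 0.268.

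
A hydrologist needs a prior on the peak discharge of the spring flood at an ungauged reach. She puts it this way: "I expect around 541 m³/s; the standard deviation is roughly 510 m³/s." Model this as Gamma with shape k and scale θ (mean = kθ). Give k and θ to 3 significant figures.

k ≈ 1.13, θ ≈ 481

For Gamma(k, scale θ): mean = kθ, variance = kθ², so CV = 1/√k.
CV = SD/mean = 510/541 = 0.9427, hence k = 1/CV² = 1.13.
Then θ = mean/k = 541/1.13 = 481.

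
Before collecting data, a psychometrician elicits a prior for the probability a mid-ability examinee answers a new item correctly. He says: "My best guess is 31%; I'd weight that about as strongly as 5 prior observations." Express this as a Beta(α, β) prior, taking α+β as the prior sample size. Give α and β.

Under the effective-sample-size interpretation, Beta(α, β) has prior mean α/(α+β) and prior sample size α+β.
So α+β = 5 and α/(α+β) = 0.31, giving α = 0.31·5 = 1.55 and β = 5 − 1.55 = 3.45.

α = 1.55, β = 3.45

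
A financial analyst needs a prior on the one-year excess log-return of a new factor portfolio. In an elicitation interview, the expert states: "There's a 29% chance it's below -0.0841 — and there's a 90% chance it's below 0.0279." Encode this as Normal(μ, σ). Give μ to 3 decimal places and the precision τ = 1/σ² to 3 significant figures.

μ = -0.050, τ = 268

The p-quantile of Normal(μ,σ) is μ + z_p·σ, with z_{0.29} = -0.5534 and z_{0.9} = 1.282.
Eliminate σ: μ = (z₂·x₁ − z₁·x₂)/(z₂ − z₁) = (1.282·-0.0841 − (-0.5534)·0.0279)/1.835 = -0.050.
Then σ = (x₂ − x₁)/(z₂ − z₁) = (0.0279 − -0.0841)/1.835 = 0.061.
Precision τ = 1/σ² = 1/0.06104² = 268.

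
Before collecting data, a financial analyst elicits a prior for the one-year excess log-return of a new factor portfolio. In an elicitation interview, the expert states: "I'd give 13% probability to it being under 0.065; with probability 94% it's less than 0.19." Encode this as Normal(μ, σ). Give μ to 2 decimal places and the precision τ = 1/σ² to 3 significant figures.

μ = 0.12, τ = 460

For Normal(μ,σ), the p-quantile is μ + z_p·σ. Here z_{0.13} = -1.126, z_{0.94} = 1.555.
So 0.065 = μ − 1.126σ and 0.19 = μ + 1.555σ.
Subtracting: σ = (0.19 − 0.065)/(1.555 − (-1.126)) = 0.05.
Then μ = 0.065 − (-1.126)·0.05 = 0.12.
Precision τ = 1/σ² = 1/0.04662² = 460.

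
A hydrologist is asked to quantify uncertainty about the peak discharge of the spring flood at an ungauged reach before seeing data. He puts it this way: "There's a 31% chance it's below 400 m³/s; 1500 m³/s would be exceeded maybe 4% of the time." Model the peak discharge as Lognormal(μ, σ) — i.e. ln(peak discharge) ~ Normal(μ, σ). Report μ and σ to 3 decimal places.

If T ~ Lognormal(μ,σ) then ln T ~ Normal(μ,σ), so the p-quantile of ln T is μ + z_p·σ.
ln(400) = 5.991 and ln(1500) = 7.313; z_{0.31} = -0.4959, z_{0.96} = 1.751.
σ = (7.313 − 5.991)/(1.751 − (-0.4959)) = 0.588.
μ = 5.991 − (-0.4959)·0.588 = 6.283.

μ ≈ 6.283, σ ≈ 0.588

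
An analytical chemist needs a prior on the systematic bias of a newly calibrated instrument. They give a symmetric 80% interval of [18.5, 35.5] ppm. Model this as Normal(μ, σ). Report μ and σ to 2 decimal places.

A symmetric 80% interval runs μ ± z·σ with z = 1.282.
Half-width = 8.5, so σ = 8.5/1.282 = 6.63.
μ is the interval midpoint, 27.00.

μ = 27.00, σ = 6.63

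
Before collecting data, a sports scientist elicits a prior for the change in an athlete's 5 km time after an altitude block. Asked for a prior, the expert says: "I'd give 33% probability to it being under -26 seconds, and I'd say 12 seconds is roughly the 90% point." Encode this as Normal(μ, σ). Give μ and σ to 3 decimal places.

The p-quantile of Normal(μ,σ) is μ + z_p·σ, with z_{0.33} = -0.4399 and z_{0.9} = 1.282.
Eliminate σ: μ = (z₂·x₁ − z₁·x₂)/(z₂ − z₁) = (1.282·-26 − (-0.4399)·12)/1.721 = -16.289.
Then σ = (x₂ − x₁)/(z₂ − z₁) = (12 − -26)/1.721 = 22.074.

μ = -16.289, σ = 22.074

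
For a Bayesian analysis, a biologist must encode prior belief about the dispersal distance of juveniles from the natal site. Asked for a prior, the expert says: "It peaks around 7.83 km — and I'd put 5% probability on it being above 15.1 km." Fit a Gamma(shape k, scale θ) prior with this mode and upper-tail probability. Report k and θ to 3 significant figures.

Gamma(k,θ) with k>1 has mode (k−1)θ, so θ = 7.83/(k−1).
Need P(X < 15.1) = 0.95 with θ tied to k this way. Start at k = 2, θ = 7.83: P(X<15.1) ≈ 0.574.
Too low — raise k to concentrate. Iterating converges to k ≈ 7.44.
Then θ = 7.83/(7.44−1) ≈ 1.22.

k ≈ 7.44, θ ≈ 1.22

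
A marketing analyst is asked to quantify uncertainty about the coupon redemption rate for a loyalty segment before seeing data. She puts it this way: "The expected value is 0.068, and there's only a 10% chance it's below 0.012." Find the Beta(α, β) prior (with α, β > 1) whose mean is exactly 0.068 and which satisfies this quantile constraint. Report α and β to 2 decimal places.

α ≈ 1.33, β ≈ 18.27

With mean 0.068 fixed, write α = 0.068s, β = 0.932s where s = α+β.
Need P(θ < 0.012) = 0.1 under Beta(0.068s, 0.932s). Normal approximation: (q−m)/√(m(1−m)/s) ≈ z_{0.1} = -1.28, so s ≈ 0.068·0.932·(-1.28)²/(0.012−0.068)² = 33.2.
At s = 33.2: P(θ<0.012) ≈ 0.034. Adjusting to match 0.1 gives s ≈ 19.60.
So α = 0.068·19.60 ≈ 1.33, β = 0.932·19.60 ≈ 18.27.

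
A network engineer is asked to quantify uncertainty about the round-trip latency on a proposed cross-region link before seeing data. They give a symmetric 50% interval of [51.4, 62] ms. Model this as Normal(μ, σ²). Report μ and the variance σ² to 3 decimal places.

A symmetric 50% interval runs μ ± z·σ with z = 0.6745.
Half-width = 5.3, so σ = 5.3/0.6745 = 7.8578 and σ² = 61.745.
μ is the interval midpoint, 56.700.

μ = 56.700, σ² = 61.745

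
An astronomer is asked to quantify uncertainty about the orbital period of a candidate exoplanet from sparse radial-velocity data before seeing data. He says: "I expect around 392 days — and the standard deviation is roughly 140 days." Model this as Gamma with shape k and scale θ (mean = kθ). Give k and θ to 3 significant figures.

k ≈ 7.84, θ ≈ 50

For Gamma(k, scale θ): mean = kθ, variance = kθ², so CV = 1/√k.
CV = SD/mean = 140/392 = 0.3571, hence k = 1/CV² = 7.84.
Then θ = mean/k = 392/7.84 = 50.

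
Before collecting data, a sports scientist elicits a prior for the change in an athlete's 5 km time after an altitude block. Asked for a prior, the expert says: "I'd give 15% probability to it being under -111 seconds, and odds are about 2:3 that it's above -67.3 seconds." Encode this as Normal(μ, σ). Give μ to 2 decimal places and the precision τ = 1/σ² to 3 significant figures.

For Normal(μ,σ), the p-quantile is μ + z_p·σ. Here z_{0.15} = -1.036, z_{0.6} = 0.2533.
So -111 = μ − 1.036σ and -67.3 = μ + 0.2533σ.
Subtracting: σ = (-67.3 − -111)/(0.2533 − (-1.036)) = 33.88.
Then μ = -111 − (-1.036)·33.88 = -75.88.
Precision τ = 1/σ² = 1/33.88² = 0.000871.

μ = -75.88, τ = 0.000871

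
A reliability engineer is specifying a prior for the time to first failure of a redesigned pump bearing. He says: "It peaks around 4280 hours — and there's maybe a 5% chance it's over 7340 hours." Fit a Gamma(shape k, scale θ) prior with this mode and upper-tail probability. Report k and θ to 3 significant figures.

k ≈ 10.6, θ ≈ 446

Gamma(k,θ) with k>1 has mode (k−1)θ, so θ = 4280/(k−1).
Need P(X < 7340) = 0.95 with θ tied to k this way. Start at k = 2, θ = 4280: P(X<7340) ≈ 0.511.
Too low — raise k to concentrate. Iterating converges to k ≈ 10.6.
Then θ = 4280/(10.6−1) ≈ 446.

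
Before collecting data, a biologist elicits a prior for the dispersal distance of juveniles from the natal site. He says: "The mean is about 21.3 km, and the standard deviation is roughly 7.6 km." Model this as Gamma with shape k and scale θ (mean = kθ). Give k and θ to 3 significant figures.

For Gamma(k, scale θ): mean = kθ, variance = kθ², so CV = 1/√k.
CV = SD/mean = 7.6/21.3 = 0.3568, hence k = 1/CV² = 7.85.
Then θ = mean/k = 21.3/7.85 = 2.71.

k ≈ 7.85, θ ≈ 2.71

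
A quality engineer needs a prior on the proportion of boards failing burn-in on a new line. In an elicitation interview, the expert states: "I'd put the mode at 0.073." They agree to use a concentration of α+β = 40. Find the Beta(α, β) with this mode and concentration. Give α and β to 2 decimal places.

For α,β > 1 the Beta mode is (α−1)/(α+β−2). With α+β = 40, the mode is (α−1)/38.
Set (α−1)/38 = 0.073 → α = 1 + 0.073·38 = 3.77.
β = 40 − α = 36.23.

α = 3.77, β = 36.23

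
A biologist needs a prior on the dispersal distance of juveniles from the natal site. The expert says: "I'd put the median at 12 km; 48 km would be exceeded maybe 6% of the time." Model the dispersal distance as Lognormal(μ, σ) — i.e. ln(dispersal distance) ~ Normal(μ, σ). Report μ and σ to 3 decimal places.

If T ~ Lognormal(μ,σ) then ln T ~ Normal(μ,σ), so the p-quantile of ln T is μ + z_p·σ.
ln(12) = 2.485 and ln(48) = 3.871; z_{0.5} = 0, z_{0.94} = 1.555.
σ = (3.871 − 2.485)/(1.555 − (0)) = 0.892.
μ = 2.485 − (0)·0.892 = 2.485.

μ ≈ 2.485, σ ≈ 0.892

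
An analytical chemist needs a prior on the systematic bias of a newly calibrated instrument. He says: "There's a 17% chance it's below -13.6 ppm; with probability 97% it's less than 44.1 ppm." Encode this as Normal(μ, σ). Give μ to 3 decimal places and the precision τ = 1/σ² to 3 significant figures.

The p-quantile of Normal(μ,σ) is μ + z_p·σ, with z_{0.17} = -0.9542 and z_{0.97} = 1.881.
Eliminate σ: μ = (z₂·x₁ − z₁·x₂)/(z₂ − z₁) = (1.881·-13.6 − (-0.9542)·44.1)/2.835 = 5.820.
Then σ = (x₂ − x₁)/(z₂ − z₁) = (44.1 − -13.6)/2.835 = 20.353.
Precision τ = 1/σ² = 1/20.35² = 0.00241.

μ = 5.820, τ = 0.00241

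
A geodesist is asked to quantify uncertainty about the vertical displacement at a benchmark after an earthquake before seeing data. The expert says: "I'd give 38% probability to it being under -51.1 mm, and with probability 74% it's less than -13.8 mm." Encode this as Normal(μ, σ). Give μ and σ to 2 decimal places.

For Normal(μ,σ), the p-quantile is μ + z_p·σ. Here z_{0.38} = -0.3055, z_{0.74} = 0.6433.
So -51.1 = μ − 0.3055σ and -13.8 = μ + 0.6433σ.
Subtracting: σ = (-13.8 − -51.1)/(0.6433 − (-0.3055)) = 39.31.
Then μ = -51.1 − (-0.3055)·39.31 = -39.09.

μ = -39.09, σ = 39.31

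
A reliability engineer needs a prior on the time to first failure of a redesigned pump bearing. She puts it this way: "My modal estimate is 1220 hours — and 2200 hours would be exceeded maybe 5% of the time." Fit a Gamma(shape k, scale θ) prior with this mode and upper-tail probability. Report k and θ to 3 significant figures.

Gamma(k,θ) with k>1 has mode (k−1)θ, so θ = 1220/(k−1).
Need P(X < 2200) = 0.95 with θ tied to k this way. Start at k = 2, θ = 1220: P(X<2200) ≈ 0.538.
Too low — raise k to concentrate. Iterating converges to k ≈ 9.02.
Then θ = 1220/(9.02−1) ≈ 152.

k ≈ 9.02, θ ≈ 152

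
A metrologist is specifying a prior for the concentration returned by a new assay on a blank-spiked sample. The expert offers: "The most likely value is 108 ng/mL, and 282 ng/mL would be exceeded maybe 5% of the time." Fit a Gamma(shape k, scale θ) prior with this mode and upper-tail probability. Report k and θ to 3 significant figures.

k ≈ 3.93, θ ≈ 36.8

Gamma(k,θ) with k>1 has mode (k−1)θ, so θ = 108/(k−1).
Need P(X < 282) = 0.95 with θ tied to k this way. Start at k = 2, θ = 108: P(X<282) ≈ 0.735.
Too low — raise k to concentrate. Iterating converges to k ≈ 3.93.
Then θ = 108/(3.93−1) ≈ 36.8.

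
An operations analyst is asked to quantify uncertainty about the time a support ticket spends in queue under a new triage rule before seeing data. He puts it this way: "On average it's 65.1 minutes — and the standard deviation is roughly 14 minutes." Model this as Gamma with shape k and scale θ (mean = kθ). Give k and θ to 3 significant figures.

k ≈ 21.6, θ ≈ 3.01

For Gamma(k, scale θ): mean = kθ, variance = kθ², so CV = 1/√k.
CV = SD/mean = 14/65.1 = 0.2151, hence k = 1/CV² = 21.6.
Then θ = mean/k = 65.1/21.6 = 3.01.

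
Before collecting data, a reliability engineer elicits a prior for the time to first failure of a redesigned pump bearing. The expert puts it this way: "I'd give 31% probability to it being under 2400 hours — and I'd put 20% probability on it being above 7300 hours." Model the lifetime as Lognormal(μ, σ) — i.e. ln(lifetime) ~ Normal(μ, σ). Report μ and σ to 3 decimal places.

μ ≈ 8.196, σ ≈ 0.832

If T ~ Lognormal(μ,σ) then ln T ~ Normal(μ,σ), so the p-quantile of ln T is μ + z_p·σ.
ln(2400) = 7.783 and ln(7300) = 8.896; z_{0.31} = -0.4959, z_{0.8} = 0.8416.
σ = (8.896 − 7.783)/(0.8416 − (-0.4959)) = 0.832.
μ = 7.783 − (-0.4959)·0.832 = 8.196.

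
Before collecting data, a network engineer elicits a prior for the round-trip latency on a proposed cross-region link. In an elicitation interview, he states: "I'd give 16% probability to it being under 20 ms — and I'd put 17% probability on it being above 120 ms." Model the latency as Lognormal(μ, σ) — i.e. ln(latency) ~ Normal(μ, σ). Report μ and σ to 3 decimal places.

μ ≈ 3.910, σ ≈ 0.920

If T ~ Lognormal(μ,σ) then ln T ~ Normal(μ,σ), so the p-quantile of ln T is μ + z_p·σ.
ln(20) = 2.996 and ln(120) = 4.787; z_{0.16} = -0.9945, z_{0.83} = 0.9542.
σ = (4.787 − 2.996)/(0.9542 − (-0.9945)) = 0.920.
μ = 2.996 − (-0.9945)·0.920 = 3.910.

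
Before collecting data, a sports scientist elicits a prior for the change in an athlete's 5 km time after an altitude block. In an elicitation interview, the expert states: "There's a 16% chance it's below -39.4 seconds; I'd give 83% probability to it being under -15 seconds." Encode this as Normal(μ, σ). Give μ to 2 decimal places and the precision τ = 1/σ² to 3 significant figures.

μ = -26.95, τ = 0.00638

The p-quantile of Normal(μ,σ) is μ + z_p·σ, with z_{0.16} = -0.9945 and z_{0.83} = 0.9542.
Eliminate σ: μ = (z₂·x₁ − z₁·x₂)/(z₂ − z₁) = (0.9542·-39.4 − (-0.9945)·-15)/1.949 = -26.95.
Then σ = (x₂ − x₁)/(z₂ − z₁) = (-15 − -39.4)/1.949 = 12.52.
Precision τ = 1/σ² = 1/12.52² = 0.00638.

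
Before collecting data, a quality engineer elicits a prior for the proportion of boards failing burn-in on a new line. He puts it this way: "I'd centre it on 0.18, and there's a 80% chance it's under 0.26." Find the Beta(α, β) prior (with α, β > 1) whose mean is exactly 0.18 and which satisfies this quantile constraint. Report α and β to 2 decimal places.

α ≈ 2.50, β ≈ 11.40

With mean 0.18 fixed, write α = 0.18s, β = 0.82s where s = α+β.
Need P(θ < 0.26) = 0.8 under Beta(0.18s, 0.82s). Normal approximation: (q−m)/√(m(1−m)/s) ≈ z_{0.8} = 0.842, so s ≈ 0.18·0.82·(0.842)²/(0.26−0.18)² = 16.3.
At s = 16.3: P(θ<0.26) ≈ 0.813. Adjusting to match 0.8 gives s ≈ 13.90.
So α = 0.18·13.90 ≈ 2.50, β = 0.82·13.90 ≈ 11.40.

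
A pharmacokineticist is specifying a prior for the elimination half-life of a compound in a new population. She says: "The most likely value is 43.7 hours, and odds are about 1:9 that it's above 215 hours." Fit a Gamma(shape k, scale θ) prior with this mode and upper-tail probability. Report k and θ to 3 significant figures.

Gamma(k,θ) with k>1 has mode (k−1)θ, so θ = 43.7/(k−1).
Need P(X < 215) = 0.9 with θ tied to k this way. Start at k = 2, θ = 43.7: P(X<215) ≈ 0.957.
Too high — lower k to spread out. Iterating converges to k ≈ 1.7.
Then θ = 43.7/(1.7−1) ≈ 62.6.

k ≈ 1.7, θ ≈ 62.6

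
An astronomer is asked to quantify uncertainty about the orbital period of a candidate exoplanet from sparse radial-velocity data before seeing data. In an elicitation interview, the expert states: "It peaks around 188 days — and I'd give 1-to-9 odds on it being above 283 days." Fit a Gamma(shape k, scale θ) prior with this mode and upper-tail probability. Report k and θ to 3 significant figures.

k ≈ 12.1, θ ≈ 16.9

Gamma(k,θ) with k>1 has mode (k−1)θ, so θ = 188/(k−1).
Need P(X < 283) = 0.9 with θ tied to k this way. Start at k = 2, θ = 188: P(X<283) ≈ 0.444.
Too low — raise k to concentrate. Iterating converges to k ≈ 12.1.
Then θ = 188/(12.1−1) ≈ 16.9.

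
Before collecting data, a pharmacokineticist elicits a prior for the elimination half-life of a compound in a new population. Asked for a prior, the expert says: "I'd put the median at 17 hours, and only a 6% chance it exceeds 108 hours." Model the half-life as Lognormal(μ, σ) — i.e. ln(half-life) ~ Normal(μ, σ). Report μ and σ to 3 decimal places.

If T ~ Lognormal(μ,σ) then ln T ~ Normal(μ,σ), so the p-quantile of ln T is μ + z_p·σ.
ln(17) = 2.833 and ln(108) = 4.682; z_{0.5} = 0, z_{0.94} = 1.555.
σ = (4.682 − 2.833)/(1.555 − (0)) = 1.189.
μ = 2.833 − (0)·1.189 = 2.833.

μ ≈ 2.833, σ ≈ 1.189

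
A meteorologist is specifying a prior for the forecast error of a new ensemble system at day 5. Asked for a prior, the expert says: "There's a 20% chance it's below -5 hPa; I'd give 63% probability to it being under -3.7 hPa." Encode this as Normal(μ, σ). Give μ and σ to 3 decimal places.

μ = -4.068, σ = 1.108

For Normal(μ,σ), the p-quantile is μ + z_p·σ. Here z_{0.2} = -0.8416, z_{0.63} = 0.3319.
So -5 = μ − 0.8416σ and -3.7 = μ + 0.3319σ.
Subtracting: σ = (-3.7 − -5)/(0.3319 − (-0.8416)) = 1.108.
Then μ = -5 − (-0.8416)·1.108 = -4.068.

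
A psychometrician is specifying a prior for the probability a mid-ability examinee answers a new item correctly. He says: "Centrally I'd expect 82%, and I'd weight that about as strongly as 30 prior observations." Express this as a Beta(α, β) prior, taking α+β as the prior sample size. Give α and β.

α = 24.6, β = 5.4

Under the effective-sample-size interpretation, Beta(α, β) has prior mean α/(α+β) and prior sample size α+β.
So α+β = 30 and α/(α+β) = 0.82, giving α = 0.82·30 = 24.6 and β = 30 − 24.6 = 5.4.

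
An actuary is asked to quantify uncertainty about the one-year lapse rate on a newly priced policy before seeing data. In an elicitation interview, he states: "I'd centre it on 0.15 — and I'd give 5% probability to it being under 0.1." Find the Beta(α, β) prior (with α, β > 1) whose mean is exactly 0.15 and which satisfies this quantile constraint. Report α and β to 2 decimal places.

α ≈ 17.92, β ≈ 101.54

With mean 0.15 fixed, write α = 0.15s, β = 0.85s where s = α+β.
Need P(θ < 0.1) = 0.05 under Beta(0.15s, 0.85s). Normal approximation: (q−m)/√(m(1−m)/s) ≈ z_{0.05} = -1.64, so s ≈ 0.15·0.85·(-1.64)²/(0.1−0.15)² = 138.0.
At s = 138.0: P(θ<0.1) ≈ 0.038. Adjusting to match 0.05 gives s ≈ 119.46.
So α = 0.15·119.46 ≈ 17.92, β = 0.85·119.46 ≈ 101.54.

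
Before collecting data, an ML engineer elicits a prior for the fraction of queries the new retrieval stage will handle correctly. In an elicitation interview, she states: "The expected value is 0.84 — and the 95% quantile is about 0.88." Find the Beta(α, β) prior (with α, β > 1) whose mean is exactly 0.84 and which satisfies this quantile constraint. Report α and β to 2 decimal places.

α ≈ 172.71, β ≈ 32.90

With mean 0.84 fixed, write α = 0.84s, β = 0.16s where s = α+β.
Need P(θ < 0.88) = 0.95 under Beta(0.84s, 0.16s). Normal approximation: (q−m)/√(m(1−m)/s) ≈ z_{0.95} = 1.64, so s ≈ 0.84·0.16·(1.64)²/(0.88−0.84)² = 227.3.
At s = 227.3: P(θ<0.88) ≈ 0.959. Adjusting to match 0.95 gives s ≈ 205.60.
So α = 0.84·205.60 ≈ 172.71, β = 0.16·205.60 ≈ 32.90.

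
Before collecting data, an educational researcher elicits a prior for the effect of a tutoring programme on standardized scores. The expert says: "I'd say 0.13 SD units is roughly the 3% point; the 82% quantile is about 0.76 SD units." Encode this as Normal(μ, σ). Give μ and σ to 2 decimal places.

μ = 0.55, σ = 0.23

The p-quantile of Normal(μ,σ) is μ + z_p·σ, with z_{0.03} = -1.881 and z_{0.82} = 0.9154.
Eliminate σ: μ = (z₂·x₁ − z₁·x₂)/(z₂ − z₁) = (0.9154·0.13 − (-1.881)·0.76)/2.796 = 0.55.
Then σ = (x₂ − x₁)/(z₂ − z₁) = (0.76 − 0.13)/2.796 = 0.23.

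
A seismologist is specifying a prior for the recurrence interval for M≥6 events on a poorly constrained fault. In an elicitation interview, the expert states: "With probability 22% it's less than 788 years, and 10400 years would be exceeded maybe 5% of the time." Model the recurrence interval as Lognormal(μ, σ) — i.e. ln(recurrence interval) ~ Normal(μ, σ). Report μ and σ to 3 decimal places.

μ ≈ 7.494, σ ≈ 1.067

If T ~ Lognormal(μ,σ) then ln T ~ Normal(μ,σ), so the p-quantile of ln T is μ + z_p·σ.
ln(788) = 6.669 and ln(10400) = 9.25; z_{0.22} = -0.7722, z_{0.95} = 1.645.
σ = (9.25 − 6.669)/(1.645 − (-0.7722)) = 1.067.
μ = 6.669 − (-0.7722)·1.067 = 7.494.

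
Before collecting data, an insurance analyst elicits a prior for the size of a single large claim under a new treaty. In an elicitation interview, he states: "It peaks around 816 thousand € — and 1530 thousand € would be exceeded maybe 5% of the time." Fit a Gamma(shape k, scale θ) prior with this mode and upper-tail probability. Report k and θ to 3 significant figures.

k ≈ 8.04, θ ≈ 116

Gamma(k,θ) with k>1 has mode (k−1)θ, so θ = 816/(k−1).
Need P(X < 1530) = 0.95 with θ tied to k this way. Start at k = 2, θ = 816: P(X<1530) ≈ 0.559.
Too low — raise k to concentrate. Iterating converges to k ≈ 8.04.
Then θ = 816/(8.04−1) ≈ 116.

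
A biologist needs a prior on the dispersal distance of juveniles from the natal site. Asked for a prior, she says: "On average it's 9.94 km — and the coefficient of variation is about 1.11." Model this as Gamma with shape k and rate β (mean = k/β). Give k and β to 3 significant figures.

For Gamma(k, rate β): mean = k/β, variance = k/β², so CV = 1/√k.
CV = 1.11, hence k = 1/CV² = 0.812.
Then β = k/mean = 0.812/9.94 = 0.0817.

k ≈ 0.812, β ≈ 0.0817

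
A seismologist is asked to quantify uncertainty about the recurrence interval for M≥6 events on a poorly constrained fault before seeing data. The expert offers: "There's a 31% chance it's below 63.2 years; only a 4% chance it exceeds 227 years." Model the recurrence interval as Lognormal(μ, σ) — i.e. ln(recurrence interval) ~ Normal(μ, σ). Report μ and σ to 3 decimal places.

If T ~ Lognormal(μ,σ) then ln T ~ Normal(μ,σ), so the p-quantile of ln T is μ + z_p·σ.
ln(63.2) = 4.146 and ln(227) = 5.425; z_{0.31} = -0.4959, z_{0.96} = 1.751.
σ = (5.425 − 4.146)/(1.751 − (-0.4959)) = 0.569.
μ = 4.146 − (-0.4959)·0.569 = 4.429.

μ ≈ 4.429, σ ≈ 0.569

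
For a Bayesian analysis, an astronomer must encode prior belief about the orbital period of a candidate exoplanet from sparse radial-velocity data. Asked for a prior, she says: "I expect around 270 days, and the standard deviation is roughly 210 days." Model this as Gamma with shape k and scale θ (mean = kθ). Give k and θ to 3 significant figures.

For Gamma(k, scale θ): mean = kθ, variance = kθ², so CV = 1/√k.
CV = SD/mean = 210/270 = 0.7778, hence k = 1/CV² = 1.65.
Then θ = mean/k = 270/1.65 = 163.

k ≈ 1.65, θ ≈ 163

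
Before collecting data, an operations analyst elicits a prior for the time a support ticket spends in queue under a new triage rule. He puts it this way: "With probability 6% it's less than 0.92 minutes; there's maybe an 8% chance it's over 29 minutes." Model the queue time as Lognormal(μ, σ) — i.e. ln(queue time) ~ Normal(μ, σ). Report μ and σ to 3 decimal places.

If T ~ Lognormal(μ,σ) then ln T ~ Normal(μ,σ), so the p-quantile of ln T is μ + z_p·σ.
ln(0.92) = -0.08338 and ln(29) = 3.367; z_{0.06} = -1.555, z_{0.92} = 1.405.
σ = (3.367 − -0.08338)/(1.405 − (-1.555)) = 1.166.
μ = -0.08338 − (-1.555)·1.166 = 1.729.

μ ≈ 1.729, σ ≈ 1.166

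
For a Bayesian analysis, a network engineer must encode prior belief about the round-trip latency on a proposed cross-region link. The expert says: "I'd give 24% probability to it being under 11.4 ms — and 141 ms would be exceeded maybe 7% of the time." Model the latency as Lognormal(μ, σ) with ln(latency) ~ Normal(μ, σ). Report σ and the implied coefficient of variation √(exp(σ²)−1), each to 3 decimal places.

σ ≈ 1.153, CV ≈ 1.666

If T ~ Lognormal(μ,σ) then ln T ~ Normal(μ,σ), so the p-quantile of ln T is μ + z_p·σ.
ln(11.4) = 2.434 and ln(141) = 4.949; z_{0.24} = -0.7063, z_{0.93} = 1.476.
σ = (4.949 − 2.434)/(1.476 − (-0.7063)) = 1.153.
μ = 2.434 − (-0.7063)·1.153 = 3.248.
CV = √(exp(σ²)−1) = √(exp(1.3286)−1) = 1.666.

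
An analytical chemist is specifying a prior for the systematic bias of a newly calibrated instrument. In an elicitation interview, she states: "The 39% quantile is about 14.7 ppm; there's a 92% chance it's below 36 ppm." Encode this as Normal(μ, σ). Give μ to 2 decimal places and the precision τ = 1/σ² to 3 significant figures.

μ = 18.23, τ = 0.00625

The p-quantile of Normal(μ,σ) is μ + z_p·σ, with z_{0.39} = -0.2793 and z_{0.92} = 1.405.
Eliminate σ: μ = (z₂·x₁ − z₁·x₂)/(z₂ − z₁) = (1.405·14.7 − (-0.2793)·36)/1.684 = 18.23.
Then σ = (x₂ − x₁)/(z₂ − z₁) = (36 − 14.7)/1.684 = 12.65.
Precision τ = 1/σ² = 1/12.65² = 0.00625.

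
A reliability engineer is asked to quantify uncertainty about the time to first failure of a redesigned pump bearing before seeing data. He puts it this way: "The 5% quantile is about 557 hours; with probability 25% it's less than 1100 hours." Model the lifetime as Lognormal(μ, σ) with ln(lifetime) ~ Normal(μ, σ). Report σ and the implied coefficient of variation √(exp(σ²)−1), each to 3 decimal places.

σ ≈ 0.701, CV ≈ 0.797

If T ~ Lognormal(μ,σ) then ln T ~ Normal(μ,σ), so the p-quantile of ln T is μ + z_p·σ.
ln(557) = 6.323 and ln(1100) = 7.003; z_{0.05} = -1.645, z_{0.25} = -0.6745.
σ = (7.003 − 6.323)/(-0.6745 − (-1.645)) = 0.701.
μ = 6.323 − (-1.645)·0.701 = 7.476.
CV = √(exp(σ²)−1) = √(exp(0.4918)−1) = 0.797.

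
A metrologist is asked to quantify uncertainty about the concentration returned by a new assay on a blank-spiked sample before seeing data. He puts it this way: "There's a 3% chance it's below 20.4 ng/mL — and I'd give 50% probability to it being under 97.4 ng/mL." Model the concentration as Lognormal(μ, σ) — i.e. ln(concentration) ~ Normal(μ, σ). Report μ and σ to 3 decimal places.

If T ~ Lognormal(μ,σ) then ln T ~ Normal(μ,σ), so the p-quantile of ln T is μ + z_p·σ.
ln(20.4) = 3.016 and ln(97.4) = 4.579; z_{0.03} = -1.881, z_{0.5} = 0.
σ = (4.579 − 3.016)/(0 − (-1.881)) = 0.831.
μ = 3.016 − (-1.881)·0.831 = 4.579.

μ ≈ 4.579, σ ≈ 0.831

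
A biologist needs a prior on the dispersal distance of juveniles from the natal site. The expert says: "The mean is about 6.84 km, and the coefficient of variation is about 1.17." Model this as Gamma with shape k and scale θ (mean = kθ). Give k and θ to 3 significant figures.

For Gamma(k, scale θ): mean = kθ, variance = kθ², so CV = 1/√k.
CV = 1.17, hence k = 1/CV² = 0.731.
Then θ = mean/k = 6.84/0.731 = 9.36.

k ≈ 0.731, θ ≈ 9.36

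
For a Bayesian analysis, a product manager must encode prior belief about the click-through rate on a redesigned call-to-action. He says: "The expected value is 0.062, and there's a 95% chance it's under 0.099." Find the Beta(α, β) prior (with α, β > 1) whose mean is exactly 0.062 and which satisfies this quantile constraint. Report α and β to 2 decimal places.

With mean 0.062 fixed, write α = 0.062s, β = 0.938s where s = α+β.
Need P(θ < 0.099) = 0.95 under Beta(0.062s, 0.938s). Normal approximation: (q−m)/√(m(1−m)/s) ≈ z_{0.95} = 1.64, so s ≈ 0.062·0.938·(1.64)²/(0.099−0.062)² = 114.9.
At s = 114.9: P(θ<0.099) ≈ 0.936. Adjusting to match 0.95 gives s ≈ 137.20.
So α = 0.062·137.20 ≈ 8.51, β = 0.938·137.20 ≈ 128.69.

α ≈ 8.51, β ≈ 128.69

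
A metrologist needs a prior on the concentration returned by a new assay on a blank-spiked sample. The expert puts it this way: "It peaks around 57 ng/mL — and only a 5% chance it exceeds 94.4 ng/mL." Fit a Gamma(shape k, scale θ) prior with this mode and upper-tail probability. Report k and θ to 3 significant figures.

k ≈ 12, θ ≈ 5.19

Gamma(k,θ) with k>1 has mode (k−1)θ, so θ = 57/(k−1).
Need P(X < 94.4) = 0.95 with θ tied to k this way. Start at k = 2, θ = 57: P(X<94.4) ≈ 0.493.
Too low — raise k to concentrate. Iterating converges to k ≈ 12.
Then θ = 57/(12−1) ≈ 5.19.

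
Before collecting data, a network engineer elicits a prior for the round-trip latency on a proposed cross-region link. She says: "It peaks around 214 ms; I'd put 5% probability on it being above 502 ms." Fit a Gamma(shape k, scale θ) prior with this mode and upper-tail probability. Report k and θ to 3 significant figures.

k ≈ 4.76, θ ≈ 56.9

Gamma(k,θ) with k>1 has mode (k−1)θ, so θ = 214/(k−1).
Need P(X < 502) = 0.95 with θ tied to k this way. Start at k = 2, θ = 214: P(X<502) ≈ 0.680.
Too low — raise k to concentrate. Iterating converges to k ≈ 4.76.
Then θ = 214/(4.76−1) ≈ 56.9.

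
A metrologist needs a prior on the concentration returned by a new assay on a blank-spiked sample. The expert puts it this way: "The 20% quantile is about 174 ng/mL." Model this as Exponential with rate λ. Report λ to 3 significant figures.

P(T < 174.0) = 1 − e^(−λ·174.0) = 0.2, so λ = −ln(1−0.2)/174.0 = −ln(0.8)/174.0 = 0.00128.

λ ≈ 0.00128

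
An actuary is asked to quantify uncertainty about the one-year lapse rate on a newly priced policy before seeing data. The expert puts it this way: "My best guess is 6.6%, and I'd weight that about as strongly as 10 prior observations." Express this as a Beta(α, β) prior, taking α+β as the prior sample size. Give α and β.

Under the effective-sample-size interpretation, Beta(α, β) has prior mean α/(α+β) and prior sample size α+β.
So α+β = 10 and α/(α+β) = 0.066, giving α = 0.066·10 = 0.66 and β = 10 − 0.66 = 9.34.

α = 0.66, β = 9.34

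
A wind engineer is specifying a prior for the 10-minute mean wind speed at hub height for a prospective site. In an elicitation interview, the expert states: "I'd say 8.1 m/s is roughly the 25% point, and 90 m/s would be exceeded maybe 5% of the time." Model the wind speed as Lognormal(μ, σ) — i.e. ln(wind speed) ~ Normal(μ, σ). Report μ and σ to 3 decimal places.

If T ~ Lognormal(μ,σ) then ln T ~ Normal(μ,σ), so the p-quantile of ln T is μ + z_p·σ.
ln(8.1) = 2.092 and ln(90) = 4.5; z_{0.25} = -0.6745, z_{0.95} = 1.645.
σ = (4.5 − 2.092)/(1.645 − (-0.6745)) = 1.038.
μ = 2.092 − (-0.6745)·1.038 = 2.792.

μ ≈ 2.792, σ ≈ 1.038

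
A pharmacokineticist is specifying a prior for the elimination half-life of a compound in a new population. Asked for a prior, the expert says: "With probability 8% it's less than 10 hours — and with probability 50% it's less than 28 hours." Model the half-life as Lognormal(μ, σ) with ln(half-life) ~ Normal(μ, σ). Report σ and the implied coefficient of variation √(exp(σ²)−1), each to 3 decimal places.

σ ≈ 0.733, CV ≈ 0.843

If T ~ Lognormal(μ,σ) then ln T ~ Normal(μ,σ), so the p-quantile of ln T is μ + z_p·σ.
ln(10) = 2.303 and ln(28) = 3.332; z_{0.08} = -1.405, z_{0.5} = 0.
σ = (3.332 − 2.303)/(0 − (-1.405)) = 0.733.
μ = 2.303 − (-1.405)·0.733 = 3.332.
CV = √(exp(σ²)−1) = √(exp(0.5370)−1) = 0.843.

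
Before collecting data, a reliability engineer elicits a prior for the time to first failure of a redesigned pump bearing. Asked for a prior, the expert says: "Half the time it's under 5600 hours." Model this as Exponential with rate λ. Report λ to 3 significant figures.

λ ≈ 0.000124

Exponential median = ln 2 / λ, so λ = ln 2 / 5600.0 = 0.000124.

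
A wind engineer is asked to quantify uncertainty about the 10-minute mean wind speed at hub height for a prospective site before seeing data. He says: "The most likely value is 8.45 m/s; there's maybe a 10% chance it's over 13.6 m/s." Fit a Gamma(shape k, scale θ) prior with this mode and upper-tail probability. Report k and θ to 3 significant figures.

k ≈ 9.3, θ ≈ 1.02

Gamma(k,θ) with k>1 has mode (k−1)θ, so θ = 8.45/(k−1).
Need P(X < 13.6) = 0.9 with θ tied to k this way. Start at k = 2, θ = 8.45: P(X<13.6) ≈ 0.478.
Too low — raise k to concentrate. Iterating converges to k ≈ 9.3.
Then θ = 8.45/(9.3−1) ≈ 1.02.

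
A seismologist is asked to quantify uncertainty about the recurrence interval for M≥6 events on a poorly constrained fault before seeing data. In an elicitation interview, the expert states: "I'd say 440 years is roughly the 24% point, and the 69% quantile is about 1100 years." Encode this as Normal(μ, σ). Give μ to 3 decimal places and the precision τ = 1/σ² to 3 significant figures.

The p-quantile of Normal(μ,σ) is μ + z_p·σ, with z_{0.24} = -0.7063 and z_{0.69} = 0.4959.
Eliminate σ: μ = (z₂·x₁ − z₁·x₂)/(z₂ − z₁) = (0.4959·440 − (-0.7063)·1100)/1.202 = 827.771.
Then σ = (x₂ − x₁)/(z₂ − z₁) = (1100 − 440)/1.202 = 549.015.
Precision τ = 1/σ² = 1/549² = 3.32e-06.

μ = 827.771, τ = 3.32e-06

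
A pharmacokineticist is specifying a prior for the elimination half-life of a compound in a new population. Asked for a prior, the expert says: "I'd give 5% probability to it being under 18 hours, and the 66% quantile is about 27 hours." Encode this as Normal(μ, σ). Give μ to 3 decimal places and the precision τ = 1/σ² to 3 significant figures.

μ = 25.196, τ = 0.0523

For Normal(μ,σ), the p-quantile is μ + z_p·σ. Here z_{0.05} = -1.645, z_{0.66} = 0.4125.
So 18 = μ − 1.645σ and 27 = μ + 0.4125σ.
Subtracting: σ = (27 − 18)/(0.4125 − (-1.645)) = 4.375.
Then μ = 18 − (-1.645)·4.375 = 25.196.
Precision τ = 1/σ² = 1/4.375² = 0.0523.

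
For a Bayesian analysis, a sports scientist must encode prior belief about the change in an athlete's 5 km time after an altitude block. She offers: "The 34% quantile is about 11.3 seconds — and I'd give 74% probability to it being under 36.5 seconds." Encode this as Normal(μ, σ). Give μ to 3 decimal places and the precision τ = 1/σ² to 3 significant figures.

The p-quantile of Normal(μ,σ) is μ + z_p·σ, with z_{0.34} = -0.4125 and z_{0.74} = 0.6433.
Eliminate σ: μ = (z₂·x₁ − z₁·x₂)/(z₂ − z₁) = (0.6433·11.3 − (-0.4125)·36.5)/1.056 = 21.145.
Then σ = (x₂ − x₁)/(z₂ − z₁) = (36.5 − 11.3)/1.056 = 23.868.
Precision τ = 1/σ² = 1/23.87² = 0.00176.

μ = 21.145, τ = 0.00176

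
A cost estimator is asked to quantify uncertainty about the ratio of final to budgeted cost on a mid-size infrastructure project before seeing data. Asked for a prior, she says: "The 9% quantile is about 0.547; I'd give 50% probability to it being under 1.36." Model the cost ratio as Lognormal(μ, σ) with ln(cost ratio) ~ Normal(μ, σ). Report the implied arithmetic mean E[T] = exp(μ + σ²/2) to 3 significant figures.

If T ~ Lognormal(μ,σ) then ln T ~ Normal(μ,σ), so the p-quantile of ln T is μ + z_p·σ.
ln(0.547) = -0.6033 and ln(1.36) = 0.3075; z_{0.09} = -1.341, z_{0.5} = 0.
σ = (0.3075 − -0.6033)/(0 − (-1.341)) = 0.679.
μ = -0.6033 − (-1.341)·0.679 = 0.307.
E[T] = exp(μ + σ²/2) = exp(0.307 + 0.2307) = 1.71.

E[T] ≈ 1.71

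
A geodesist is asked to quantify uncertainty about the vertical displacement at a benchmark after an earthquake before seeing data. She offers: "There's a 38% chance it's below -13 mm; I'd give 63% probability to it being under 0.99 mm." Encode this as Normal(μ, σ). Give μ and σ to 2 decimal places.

For Normal(μ,σ), the p-quantile is μ + z_p·σ. Here z_{0.38} = -0.3055, z_{0.63} = 0.3319.
So -13 = μ − 0.3055σ and 0.99 = μ + 0.3319σ.
Subtracting: σ = (0.99 − -13)/(0.3319 − (-0.3055)) = 21.95.
Then μ = -13 − (-0.3055)·21.95 = -6.29.

μ = -6.29, σ = 21.95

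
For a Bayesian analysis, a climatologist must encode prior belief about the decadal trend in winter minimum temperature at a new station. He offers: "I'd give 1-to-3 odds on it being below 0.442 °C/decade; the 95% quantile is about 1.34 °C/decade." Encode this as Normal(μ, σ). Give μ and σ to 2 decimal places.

μ = 0.70, σ = 0.39

The p-quantile of Normal(μ,σ) is μ + z_p·σ, with z_{0.25} = -0.6745 and z_{0.95} = 1.645.
Eliminate σ: μ = (z₂·x₁ − z₁·x₂)/(z₂ − z₁) = (1.645·0.442 − (-0.6745)·1.34)/2.319 = 0.70.
Then σ = (x₂ − x₁)/(z₂ − z₁) = (1.34 − 0.442)/2.319 = 0.39.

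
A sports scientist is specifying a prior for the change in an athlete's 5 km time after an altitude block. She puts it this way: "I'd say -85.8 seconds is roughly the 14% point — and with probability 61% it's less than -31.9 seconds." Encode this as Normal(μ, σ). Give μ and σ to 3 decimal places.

For Normal(μ,σ), the p-quantile is μ + z_p·σ. Here z_{0.14} = -1.08, z_{0.61} = 0.2793.
So -85.8 = μ − 1.08σ and -31.9 = μ + 0.2793σ.
Subtracting: σ = (-31.9 − -85.8)/(0.2793 − (-1.08)) = 39.643.
Then μ = -85.8 − (-1.08)·39.643 = -42.973.

μ = -42.973, σ = 39.643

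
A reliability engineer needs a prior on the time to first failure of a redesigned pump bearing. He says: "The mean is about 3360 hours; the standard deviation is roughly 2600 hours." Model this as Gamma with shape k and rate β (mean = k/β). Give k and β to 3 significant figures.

For Gamma(k, rate β): mean = k/β, variance = k/β², so CV = 1/√k.
CV = SD/mean = 2600/3360 = 0.7738, hence k = 1/CV² = 1.67.
Then β = k/mean = 1.67/3360 = 0.000497.

k ≈ 1.67, β ≈ 0.000497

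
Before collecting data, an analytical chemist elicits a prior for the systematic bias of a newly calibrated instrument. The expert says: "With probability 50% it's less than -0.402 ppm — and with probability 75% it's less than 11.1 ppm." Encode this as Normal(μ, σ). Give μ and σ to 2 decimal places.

μ = -0.40, σ = 17.05

For Normal(μ,σ), the p-quantile is μ + z_p·σ. Here z_{0.5} = 0, z_{0.75} = 0.6745.
So -0.402 = μ + 0σ and 11.1 = μ + 0.6745σ.
Subtracting: σ = (11.1 − -0.402)/(0.6745 − (0)) = 17.05.
Then μ = -0.402 − (0)·17.05 = -0.40.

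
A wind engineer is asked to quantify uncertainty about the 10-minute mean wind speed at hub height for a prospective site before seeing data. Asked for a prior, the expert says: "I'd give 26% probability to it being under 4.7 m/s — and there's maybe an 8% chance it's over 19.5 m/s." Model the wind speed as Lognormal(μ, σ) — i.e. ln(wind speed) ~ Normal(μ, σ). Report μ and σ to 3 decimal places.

If T ~ Lognormal(μ,σ) then ln T ~ Normal(μ,σ), so the p-quantile of ln T is μ + z_p·σ.
ln(4.7) = 1.548 and ln(19.5) = 2.97; z_{0.26} = -0.6433, z_{0.92} = 1.405.
σ = (2.97 − 1.548)/(1.405 − (-0.6433)) = 0.695.
μ = 1.548 − (-0.6433)·0.695 = 1.994.

μ ≈ 1.994, σ ≈ 0.695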